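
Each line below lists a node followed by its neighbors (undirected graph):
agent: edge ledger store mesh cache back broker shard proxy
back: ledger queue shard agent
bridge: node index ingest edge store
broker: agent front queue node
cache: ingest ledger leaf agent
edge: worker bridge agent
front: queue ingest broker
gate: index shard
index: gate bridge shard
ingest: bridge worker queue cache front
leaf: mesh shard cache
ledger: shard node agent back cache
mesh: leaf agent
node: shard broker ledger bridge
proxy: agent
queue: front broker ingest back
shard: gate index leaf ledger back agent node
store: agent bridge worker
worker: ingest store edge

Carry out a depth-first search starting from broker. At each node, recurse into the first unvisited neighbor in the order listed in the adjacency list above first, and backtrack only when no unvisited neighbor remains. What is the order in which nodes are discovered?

Visit broker
broker → agent
agent → edge
edge → worker
worker → ingest
ingest → bridge
bridge → node
node → shard
shard → gate
gate → index
shard → leaf
leaf → mesh
leaf → cache
cache → ledger
ledger → back
back → queue
queue → front
bridge → store
agent → proxy

broker -> agent -> edge -> worker -> ingest -> bridge -> node -> shard -> gate -> index -> leaf -> mesh -> cache -> ledger -> back -> queue -> front -> store -> proxy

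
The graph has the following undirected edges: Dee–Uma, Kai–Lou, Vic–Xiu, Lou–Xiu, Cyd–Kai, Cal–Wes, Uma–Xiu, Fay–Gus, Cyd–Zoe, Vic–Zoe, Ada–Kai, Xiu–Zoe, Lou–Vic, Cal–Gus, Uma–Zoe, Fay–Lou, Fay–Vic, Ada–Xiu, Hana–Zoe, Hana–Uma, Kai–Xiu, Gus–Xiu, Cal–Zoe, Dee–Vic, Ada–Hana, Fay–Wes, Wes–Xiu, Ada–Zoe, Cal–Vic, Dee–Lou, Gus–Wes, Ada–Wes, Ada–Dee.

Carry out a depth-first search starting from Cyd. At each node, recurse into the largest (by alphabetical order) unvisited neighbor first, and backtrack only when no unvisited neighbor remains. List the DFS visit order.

Cyd → Zoe → Xiu → Wes → Gus → Fay → Vic → Lou → Kai → Ada → Hana → Uma → Dee → Cal

Visit Cyd
Cyd → Zoe
Zoe → Xiu
Xiu → Wes
Wes → Gus
Gus → Fay
Fay → Vic
Vic → Lou
Lou → Kai
Kai → Ada
Ada → Hana
Hana → Uma
Uma → Dee
Vic → Cal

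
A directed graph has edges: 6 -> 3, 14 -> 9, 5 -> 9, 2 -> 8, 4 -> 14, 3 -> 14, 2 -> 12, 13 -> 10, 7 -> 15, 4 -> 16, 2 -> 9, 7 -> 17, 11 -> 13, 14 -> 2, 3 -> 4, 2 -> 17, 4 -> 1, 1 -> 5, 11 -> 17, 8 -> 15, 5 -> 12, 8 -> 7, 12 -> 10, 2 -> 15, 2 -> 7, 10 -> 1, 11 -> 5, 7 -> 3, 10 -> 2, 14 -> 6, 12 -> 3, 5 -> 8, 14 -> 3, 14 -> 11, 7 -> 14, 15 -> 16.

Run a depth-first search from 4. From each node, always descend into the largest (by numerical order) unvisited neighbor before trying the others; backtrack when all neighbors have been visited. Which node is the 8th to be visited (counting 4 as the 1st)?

2

Visit 4
4 → 16
4 → 14
14 → 11
11 → 17
11 → 13
13 → 10
10 → 2
2 → 15
2 → 12
12 → 3
2 → 9
2 → 8
8 → 7
10 → 1
1 → 5
14 → 6

Visit order: 4, 16, 14, 11, 17, 13, 10, 2, 15, 12, 3, 9, 8, 7, 1, 5, 6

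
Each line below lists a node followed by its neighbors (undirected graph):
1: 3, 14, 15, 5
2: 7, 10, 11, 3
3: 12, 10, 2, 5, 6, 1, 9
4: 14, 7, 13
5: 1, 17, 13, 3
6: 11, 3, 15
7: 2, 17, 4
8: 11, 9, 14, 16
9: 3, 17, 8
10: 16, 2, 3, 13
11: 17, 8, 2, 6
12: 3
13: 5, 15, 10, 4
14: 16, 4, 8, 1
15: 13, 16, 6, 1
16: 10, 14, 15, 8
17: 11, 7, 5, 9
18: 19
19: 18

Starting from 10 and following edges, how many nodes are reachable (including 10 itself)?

BFS from 10 visits: 10, 2, 3, 13, 16, 7, 11, 1, 5, 6, 9, 12, 4, 15, 8, 14, 17
Reachable nodes: 17 of 19 total.

17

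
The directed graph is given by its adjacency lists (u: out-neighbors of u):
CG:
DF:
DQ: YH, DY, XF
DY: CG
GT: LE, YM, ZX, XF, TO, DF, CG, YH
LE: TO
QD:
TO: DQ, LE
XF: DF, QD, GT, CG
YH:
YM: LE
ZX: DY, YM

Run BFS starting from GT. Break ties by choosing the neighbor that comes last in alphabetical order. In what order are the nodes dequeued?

Visit GT; enqueue ZX, YM, YH, XF, TO, LE, DF, CG → queue [ZX, YM, YH, XF, TO, LE, DF, CG]
Visit ZX; enqueue DY → queue [YM, YH, XF, TO, LE, DF, CG, DY]
Visit YM → queue [YH, XF, TO, LE, DF, CG, DY]
Visit YH → queue [XF, TO, LE, DF, CG, DY]
Visit XF; enqueue QD → queue [TO, LE, DF, CG, DY, QD]
Visit TO; enqueue DQ → queue [LE, DF, CG, DY, QD, DQ]
Visit LE → queue [DF, CG, DY, QD, DQ]
Visit DF → queue [CG, DY, QD, DQ]
Visit CG → queue [DY, QD, DQ]
Visit DY → queue [QD, DQ]
Visit QD → queue [DQ]
Visit DQ → queue []

GT → ZX → YM → YH → XF → TO → LE → DF → CG → DY → QD → DQ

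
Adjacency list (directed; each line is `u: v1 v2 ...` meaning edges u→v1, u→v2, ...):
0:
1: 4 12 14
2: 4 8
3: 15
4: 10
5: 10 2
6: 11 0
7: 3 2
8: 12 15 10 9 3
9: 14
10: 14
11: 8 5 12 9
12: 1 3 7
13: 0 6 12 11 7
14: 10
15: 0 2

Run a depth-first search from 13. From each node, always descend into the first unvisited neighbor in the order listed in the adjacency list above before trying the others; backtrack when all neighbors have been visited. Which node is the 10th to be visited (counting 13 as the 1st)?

Visit 13
13 → 0
13 → 6
6 → 11
11 → 8
8 → 12
12 → 1
1 → 4
4 → 10
10 → 14
12 → 3
3 → 15
15 → 2
12 → 7
8 → 9
11 → 5

Visit order: 13, 0, 6, 11, 8, 12, 1, 4, 10, 14, 3, 15, 2, 7, 9, 5

14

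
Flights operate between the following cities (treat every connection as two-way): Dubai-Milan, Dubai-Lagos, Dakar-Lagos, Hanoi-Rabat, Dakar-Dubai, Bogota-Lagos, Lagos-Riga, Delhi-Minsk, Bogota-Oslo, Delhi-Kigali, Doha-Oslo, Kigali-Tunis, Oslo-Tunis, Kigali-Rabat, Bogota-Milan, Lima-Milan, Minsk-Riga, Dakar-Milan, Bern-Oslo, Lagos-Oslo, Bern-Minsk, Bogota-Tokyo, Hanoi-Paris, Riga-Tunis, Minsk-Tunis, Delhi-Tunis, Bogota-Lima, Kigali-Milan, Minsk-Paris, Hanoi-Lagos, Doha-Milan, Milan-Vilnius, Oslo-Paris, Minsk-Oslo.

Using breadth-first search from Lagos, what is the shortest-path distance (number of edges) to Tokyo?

2

Level 0: Lagos
Level 1: Bogota, Dakar, Dubai, Hanoi, Oslo, Riga
Level 2: Bern, Doha, Lima, Milan, Minsk, Paris, Rabat, Tokyo, Tunis
Level 3: Delhi, Kigali, Vilnius
Tokyo first appears at level 2.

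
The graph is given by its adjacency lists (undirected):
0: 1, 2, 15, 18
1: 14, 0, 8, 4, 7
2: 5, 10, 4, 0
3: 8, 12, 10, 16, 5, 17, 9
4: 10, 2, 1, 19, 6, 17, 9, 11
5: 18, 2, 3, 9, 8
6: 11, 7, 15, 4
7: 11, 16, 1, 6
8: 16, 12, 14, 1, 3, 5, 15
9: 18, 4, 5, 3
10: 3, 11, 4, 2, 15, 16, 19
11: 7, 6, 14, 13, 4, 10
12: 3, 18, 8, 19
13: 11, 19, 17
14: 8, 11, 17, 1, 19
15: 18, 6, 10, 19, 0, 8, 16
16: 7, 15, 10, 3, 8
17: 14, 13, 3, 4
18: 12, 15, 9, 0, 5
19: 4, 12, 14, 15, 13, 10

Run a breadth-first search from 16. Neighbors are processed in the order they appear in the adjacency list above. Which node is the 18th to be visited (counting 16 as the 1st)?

Visit 16; enqueue 7, 15, 10, 3, 8 → queue [7, 15, 10, 3, 8]
Visit 7; enqueue 11, 1, 6 → queue [15, 10, 3, 8, 11, 1, 6]
Visit 15; enqueue 18, 19, 0 → queue [10, 3, 8, 11, 1, 6, 18, 19, 0]
Visit 10; enqueue 4, 2 → queue [3, 8, 11, 1, 6, 18, 19, 0, 4, 2]
Visit 3; enqueue 12, 5, 17, 9 → queue [8, 11, 1, 6, 18, 19, 0, 4, 2, 12, 5, 17, 9]
Visit 8; enqueue 14 → queue [11, 1, 6, 18, 19, 0, 4, 2, 12, 5, 17, 9, 14]
Visit 11; enqueue 13 → queue [1, 6, 18, 19, 0, 4, 2, 12, 5, 17, 9, 14, 13]
Visit 1 → queue [6, 18, 19, 0, 4, 2, 12, 5, 17, 9, 14, 13]
Visit 6 → queue [18, 19, 0, 4, 2, 12, 5, 17, 9, 14, 13]
Visit 18 → queue [19, 0, 4, 2, 12, 5, 17, 9, 14, 13]
Visit 19 → queue [0, 4, 2, 12, 5, 17, 9, 14, 13]
Visit 0 → queue [4, 2, 12, 5, 17, 9, 14, 13]
Visit 4 → queue [2, 12, 5, 17, 9, 14, 13]
Visit 2 → queue [12, 5, 17, 9, 14, 13]
Visit 12 → queue [5, 17, 9, 14, 13]
Visit 5 → queue [17, 9, 14, 13]
Visit 17 → queue [9, 14, 13]
Visit 9 → queue [14, 13]
Visit 14 → queue [13]
Visit 13 → queue []

Visit order: 16, 7, 15, 10, 3, 8, 11, 1, 6, 18, 19, 0, 4, 2, 12, 5, 17, 9, 14, 13

9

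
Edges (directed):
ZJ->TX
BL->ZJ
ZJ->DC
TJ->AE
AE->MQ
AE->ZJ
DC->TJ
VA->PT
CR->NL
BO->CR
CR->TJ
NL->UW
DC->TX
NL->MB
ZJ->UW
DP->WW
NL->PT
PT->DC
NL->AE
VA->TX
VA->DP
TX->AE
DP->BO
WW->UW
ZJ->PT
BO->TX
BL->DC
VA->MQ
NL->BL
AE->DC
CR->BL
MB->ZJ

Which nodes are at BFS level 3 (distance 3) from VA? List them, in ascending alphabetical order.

CR, TJ, UW, ZJ

Level 0: VA
Level 1: DP, MQ, PT, TX
Level 2: AE, BO, DC, WW
Level 3: CR, TJ, UW, ZJ
Level 4: BL, NL
Level 5: MB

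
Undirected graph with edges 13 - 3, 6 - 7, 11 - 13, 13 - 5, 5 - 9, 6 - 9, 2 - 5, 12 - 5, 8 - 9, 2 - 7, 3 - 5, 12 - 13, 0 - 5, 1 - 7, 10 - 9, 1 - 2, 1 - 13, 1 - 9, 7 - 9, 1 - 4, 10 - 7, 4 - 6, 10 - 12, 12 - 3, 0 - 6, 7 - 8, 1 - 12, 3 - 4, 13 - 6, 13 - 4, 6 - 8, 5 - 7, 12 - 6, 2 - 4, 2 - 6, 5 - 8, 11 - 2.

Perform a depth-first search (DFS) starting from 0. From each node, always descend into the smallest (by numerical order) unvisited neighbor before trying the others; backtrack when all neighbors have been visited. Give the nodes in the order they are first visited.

0, 5, 2, 1, 4, 3, 12, 6, 7, 8, 9, 10, 13, 11

Visit 0
0 → 5
5 → 2
2 → 1
1 → 4
4 → 3
3 → 12
12 → 6
6 → 7
7 → 8
8 → 9
9 → 10
6 → 13
13 → 11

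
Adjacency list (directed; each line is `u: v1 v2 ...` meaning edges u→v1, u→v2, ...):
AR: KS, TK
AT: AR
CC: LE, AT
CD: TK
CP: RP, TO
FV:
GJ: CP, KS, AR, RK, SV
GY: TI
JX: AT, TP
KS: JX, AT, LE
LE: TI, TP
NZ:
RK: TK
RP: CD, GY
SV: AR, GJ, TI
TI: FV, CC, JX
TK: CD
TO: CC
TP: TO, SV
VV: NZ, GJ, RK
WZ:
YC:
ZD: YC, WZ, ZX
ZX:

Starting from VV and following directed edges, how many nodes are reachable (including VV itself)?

20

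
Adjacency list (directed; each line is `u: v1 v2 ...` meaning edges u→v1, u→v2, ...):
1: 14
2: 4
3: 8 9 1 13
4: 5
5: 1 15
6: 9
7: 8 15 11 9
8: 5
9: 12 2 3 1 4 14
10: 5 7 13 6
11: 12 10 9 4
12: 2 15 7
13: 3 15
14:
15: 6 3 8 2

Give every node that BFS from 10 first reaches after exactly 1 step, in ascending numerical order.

5, 6, 7, 13

Level 0: 10
Level 1: 5, 6, 7, 13
Level 2: 1, 3, 8, 9, 11, 15
Level 3: 2, 4, 12, 14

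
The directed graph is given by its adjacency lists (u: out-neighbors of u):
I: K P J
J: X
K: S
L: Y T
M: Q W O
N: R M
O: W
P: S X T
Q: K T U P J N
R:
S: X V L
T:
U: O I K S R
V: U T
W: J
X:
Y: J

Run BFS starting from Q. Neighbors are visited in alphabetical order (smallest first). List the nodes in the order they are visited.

Q -> J -> K -> N -> P -> T -> U -> X -> S -> M -> R -> I -> O -> L -> V -> W -> Y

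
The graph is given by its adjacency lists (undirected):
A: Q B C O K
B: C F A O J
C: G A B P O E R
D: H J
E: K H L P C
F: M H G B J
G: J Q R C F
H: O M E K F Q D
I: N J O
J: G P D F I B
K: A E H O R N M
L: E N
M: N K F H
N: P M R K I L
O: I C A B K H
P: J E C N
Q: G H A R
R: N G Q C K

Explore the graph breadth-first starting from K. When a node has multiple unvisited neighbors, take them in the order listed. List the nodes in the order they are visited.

Visit K; enqueue A, E, H, O, R, N, M → queue [A, E, H, O, R, N, M]
Visit A; enqueue Q, B, C → queue [E, H, O, R, N, M, Q, B, C]
Visit E; enqueue L, P → queue [H, O, R, N, M, Q, B, C, L, P]
Visit H; enqueue F, D → queue [O, R, N, M, Q, B, C, L, P, F, D]
Visit O; enqueue I → queue [R, N, M, Q, B, C, L, P, F, D, I]
Visit R; enqueue G → queue [N, M, Q, B, C, L, P, F, D, I, G]
Visit N → queue [M, Q, B, C, L, P, F, D, I, G]
Visit M → queue [Q, B, C, L, P, F, D, I, G]
Visit Q → queue [B, C, L, P, F, D, I, G]
Visit B; enqueue J → queue [C, L, P, F, D, I, G, J]
Visit C → queue [L, P, F, D, I, G, J]
Visit L → queue [P, F, D, I, G, J]
Visit P → queue [F, D, I, G, J]
Visit F → queue [D, I, G, J]
Visit D → queue [I, G, J]
Visit I → queue [G, J]
Visit G → queue [J]
Visit J → queue []

K A E H O R N M Q B C L P F D I G J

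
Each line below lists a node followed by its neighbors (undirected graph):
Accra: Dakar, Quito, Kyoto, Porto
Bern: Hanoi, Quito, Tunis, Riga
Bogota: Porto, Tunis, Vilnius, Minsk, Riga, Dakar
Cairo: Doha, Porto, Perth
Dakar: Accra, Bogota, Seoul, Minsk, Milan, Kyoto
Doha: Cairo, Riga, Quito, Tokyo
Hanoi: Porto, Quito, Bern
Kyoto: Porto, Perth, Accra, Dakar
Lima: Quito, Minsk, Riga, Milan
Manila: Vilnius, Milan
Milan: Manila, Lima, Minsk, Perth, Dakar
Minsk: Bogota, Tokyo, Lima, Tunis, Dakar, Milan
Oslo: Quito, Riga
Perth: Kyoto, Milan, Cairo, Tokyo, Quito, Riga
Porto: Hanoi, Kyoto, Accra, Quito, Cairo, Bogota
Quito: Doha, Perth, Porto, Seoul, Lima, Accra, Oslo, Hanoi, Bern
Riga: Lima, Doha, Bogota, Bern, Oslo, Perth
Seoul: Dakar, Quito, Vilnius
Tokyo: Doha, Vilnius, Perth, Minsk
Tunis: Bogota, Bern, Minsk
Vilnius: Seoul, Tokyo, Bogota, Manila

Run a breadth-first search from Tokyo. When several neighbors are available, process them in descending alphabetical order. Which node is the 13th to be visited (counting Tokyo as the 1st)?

Visit Tokyo; enqueue Vilnius, Perth, Minsk, Doha → queue [Vilnius, Perth, Minsk, Doha]
Visit Vilnius; enqueue Seoul, Manila, Bogota → queue [Perth, Minsk, Doha, Seoul, Manila, Bogota]
Visit Perth; enqueue Riga, Quito, Milan, Kyoto, Cairo → queue [Minsk, Doha, Seoul, Manila, Bogota, Riga, Quito, Milan, Kyoto, Cairo]
Visit Minsk; enqueue Tunis, Lima, Dakar → queue [Doha, Seoul, Manila, Bogota, Riga, Quito, Milan, Kyoto, Cairo, Tunis, Lima, Dakar]
Visit Doha → queue [Seoul, Manila, Bogota, Riga, Quito, Milan, Kyoto, Cairo, Tunis, Lima, Dakar]
Visit Seoul → queue [Manila, Bogota, Riga, Quito, Milan, Kyoto, Cairo, Tunis, Lima, Dakar]
Visit Manila → queue [Bogota, Riga, Quito, Milan, Kyoto, Cairo, Tunis, Lima, Dakar]
Visit Bogota; enqueue Porto → queue [Riga, Quito, Milan, Kyoto, Cairo, Tunis, Lima, Dakar, Porto]
Visit Riga; enqueue Oslo, Bern → queue [Quito, Milan, Kyoto, Cairo, Tunis, Lima, Dakar, Porto, Oslo, Bern]
Visit Quito; enqueue Hanoi, Accra → queue [Milan, Kyoto, Cairo, Tunis, Lima, Dakar, Porto, Oslo, Bern, Hanoi, Accra]
Visit Milan → queue [Kyoto, Cairo, Tunis, Lima, Dakar, Porto, Oslo, Bern, Hanoi, Accra]
Visit Kyoto → queue [Cairo, Tunis, Lima, Dakar, Porto, Oslo, Bern, Hanoi, Accra]
Visit Cairo → queue [Tunis, Lima, Dakar, Porto, Oslo, Bern, Hanoi, Accra]
Visit Tunis → queue [Lima, Dakar, Porto, Oslo, Bern, Hanoi, Accra]
Visit Lima → queue [Dakar, Porto, Oslo, Bern, Hanoi, Accra]
Visit Dakar → queue [Porto, Oslo, Bern, Hanoi, Accra]
Visit Porto → queue [Oslo, Bern, Hanoi, Accra]
Visit Oslo → queue [Bern, Hanoi, Accra]
Visit Bern → queue [Hanoi, Accra]
Visit Hanoi → queue [Accra]
Visit Accra → queue []

Visit order: Tokyo, Vilnius, Perth, Minsk, Doha, Seoul, Manila, Bogota, Riga, Quito, Milan, Kyoto, Cairo, Tunis, Lima, Dakar, Porto, Oslo, Bern, Hanoi, Accra

Cairo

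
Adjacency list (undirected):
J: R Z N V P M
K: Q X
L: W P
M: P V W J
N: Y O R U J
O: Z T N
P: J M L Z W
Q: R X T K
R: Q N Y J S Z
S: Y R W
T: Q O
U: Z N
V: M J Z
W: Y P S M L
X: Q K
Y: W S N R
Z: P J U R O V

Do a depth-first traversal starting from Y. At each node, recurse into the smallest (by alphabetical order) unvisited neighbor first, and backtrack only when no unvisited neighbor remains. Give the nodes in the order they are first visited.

Visit Y
Y → N
N → J
J → M
M → P
P → L
L → W
W → S
S → R
R → Q
Q → K
K → X
Q → T
T → O
O → Z
Z → U
Z → V

Y, N, J, M, P, L, W, S, R, Q, K, X, T, O, Z, U, V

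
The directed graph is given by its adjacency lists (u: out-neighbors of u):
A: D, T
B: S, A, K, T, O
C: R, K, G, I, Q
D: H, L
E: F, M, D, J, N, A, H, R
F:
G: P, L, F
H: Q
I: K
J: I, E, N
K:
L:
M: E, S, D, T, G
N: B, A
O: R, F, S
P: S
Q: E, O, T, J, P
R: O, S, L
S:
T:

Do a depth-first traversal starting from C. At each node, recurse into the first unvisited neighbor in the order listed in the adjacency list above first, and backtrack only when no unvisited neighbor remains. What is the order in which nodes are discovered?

Visit C
C → R
R → O
O → F
O → S
R → L
C → K
C → G
G → P
C → I
C → Q
Q → E
E → M
M → D
D → H
M → T
E → J
J → N
N → B
B → A

C, R, O, F, S, L, K, G, P, I, Q, E, M, D, H, T, J, N, B, A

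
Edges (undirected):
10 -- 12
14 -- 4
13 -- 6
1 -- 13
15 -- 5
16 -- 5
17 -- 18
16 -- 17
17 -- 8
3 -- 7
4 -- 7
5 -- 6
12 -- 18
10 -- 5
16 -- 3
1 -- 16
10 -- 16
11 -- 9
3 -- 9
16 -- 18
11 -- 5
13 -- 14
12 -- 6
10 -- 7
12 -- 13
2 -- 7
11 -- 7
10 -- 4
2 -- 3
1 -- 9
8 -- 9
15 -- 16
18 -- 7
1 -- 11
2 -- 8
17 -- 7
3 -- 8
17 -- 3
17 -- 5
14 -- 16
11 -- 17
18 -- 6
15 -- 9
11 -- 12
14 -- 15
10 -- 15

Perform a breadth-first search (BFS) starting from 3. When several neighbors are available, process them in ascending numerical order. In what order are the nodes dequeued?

3, 2, 7, 8, 9, 16, 17, 4, 10, 11, 18, 1, 15, 5, 14, 12, 6, 13

Visit 3; enqueue 2, 7, 8, 9, 16, 17 → queue [2, 7, 8, 9, 16, 17]
Visit 2 → queue [7, 8, 9, 16, 17]
Visit 7; enqueue 4, 10, 11, 18 → queue [8, 9, 16, 17, 4, 10, 11, 18]
Visit 8 → queue [9, 16, 17, 4, 10, 11, 18]
Visit 9; enqueue 1, 15 → queue [16, 17, 4, 10, 11, 18, 1, 15]
Visit 16; enqueue 5, 14 → queue [17, 4, 10, 11, 18, 1, 15, 5, 14]
Visit 17 → queue [4, 10, 11, 18, 1, 15, 5, 14]
Visit 4 → queue [10, 11, 18, 1, 15, 5, 14]
Visit 10; enqueue 12 → queue [11, 18, 1, 15, 5, 14, 12]
Visit 11 → queue [18, 1, 15, 5, 14, 12]
Visit 18; enqueue 6 → queue [1, 15, 5, 14, 12, 6]
Visit 1; enqueue 13 → queue [15, 5, 14, 12, 6, 13]
Visit 15 → queue [5, 14, 12, 6, 13]
Visit 5 → queue [14, 12, 6, 13]
Visit 14 → queue [12, 6, 13]
Visit 12 → queue [6, 13]
Visit 6 → queue [13]
Visit 13 → queue []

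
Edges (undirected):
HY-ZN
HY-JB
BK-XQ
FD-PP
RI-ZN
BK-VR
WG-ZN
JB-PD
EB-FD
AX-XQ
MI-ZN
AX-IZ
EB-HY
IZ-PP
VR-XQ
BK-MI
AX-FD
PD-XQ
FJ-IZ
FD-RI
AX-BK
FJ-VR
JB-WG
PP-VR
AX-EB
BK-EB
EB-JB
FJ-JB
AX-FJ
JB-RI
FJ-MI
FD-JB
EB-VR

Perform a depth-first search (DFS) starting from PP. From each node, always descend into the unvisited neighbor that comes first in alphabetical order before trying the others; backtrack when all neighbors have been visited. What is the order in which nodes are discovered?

Visit PP
PP → FD
FD → AX
AX → BK
BK → EB
EB → HY
HY → JB
JB → FJ
FJ → IZ
FJ → MI
MI → ZN
ZN → RI
ZN → WG
FJ → VR
VR → XQ
XQ → PD

PP, FD, AX, BK, EB, HY, JB, FJ, IZ, MI, ZN, RI, WG, VR, XQ, PD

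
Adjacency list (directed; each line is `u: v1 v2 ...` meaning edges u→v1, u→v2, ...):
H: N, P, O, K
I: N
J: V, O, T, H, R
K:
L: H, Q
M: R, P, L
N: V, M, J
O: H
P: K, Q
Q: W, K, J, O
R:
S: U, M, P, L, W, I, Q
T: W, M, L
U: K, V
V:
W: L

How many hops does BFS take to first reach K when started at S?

2

Level 0: S
Level 1: I, L, M, P, Q, U, W
Level 2: H, J, K, N, O, R, V
Level 3: T
K first appears at level 2.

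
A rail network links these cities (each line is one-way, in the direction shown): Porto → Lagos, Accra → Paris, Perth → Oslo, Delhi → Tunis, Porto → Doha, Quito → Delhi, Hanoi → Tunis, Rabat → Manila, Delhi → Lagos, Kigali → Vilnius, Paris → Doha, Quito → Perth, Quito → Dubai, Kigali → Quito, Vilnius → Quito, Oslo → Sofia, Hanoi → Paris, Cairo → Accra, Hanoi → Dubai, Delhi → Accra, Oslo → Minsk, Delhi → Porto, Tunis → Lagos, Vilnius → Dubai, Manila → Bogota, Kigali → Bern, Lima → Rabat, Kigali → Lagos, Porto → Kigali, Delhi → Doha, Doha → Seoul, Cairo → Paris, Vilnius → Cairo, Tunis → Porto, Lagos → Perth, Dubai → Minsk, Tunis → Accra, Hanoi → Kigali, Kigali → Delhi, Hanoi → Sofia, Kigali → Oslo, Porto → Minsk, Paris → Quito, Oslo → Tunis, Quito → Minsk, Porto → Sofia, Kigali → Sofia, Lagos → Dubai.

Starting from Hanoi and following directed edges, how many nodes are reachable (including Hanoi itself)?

19

BFS from Hanoi visits: Hanoi, Tunis, Sofia, Paris, Kigali, Dubai, Porto, Lagos, Accra, Quito, Doha, Vilnius, Oslo, Delhi, Bern, Minsk, Perth, Seoul, Cairo
Reachable nodes: 19 of 23 total.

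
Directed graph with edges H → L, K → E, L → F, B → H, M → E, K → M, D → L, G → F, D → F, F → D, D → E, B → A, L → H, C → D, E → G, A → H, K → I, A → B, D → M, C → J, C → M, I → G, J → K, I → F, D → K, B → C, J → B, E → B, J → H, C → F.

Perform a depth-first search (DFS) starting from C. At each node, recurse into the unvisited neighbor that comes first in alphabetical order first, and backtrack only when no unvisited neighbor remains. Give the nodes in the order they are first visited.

C, D, E, B, A, H, L, F, G, K, I, M, J

Visit C
C → D
D → E
E → B
B → A
A → H
H → L
L → F
E → G
D → K
K → I
K → M
C → J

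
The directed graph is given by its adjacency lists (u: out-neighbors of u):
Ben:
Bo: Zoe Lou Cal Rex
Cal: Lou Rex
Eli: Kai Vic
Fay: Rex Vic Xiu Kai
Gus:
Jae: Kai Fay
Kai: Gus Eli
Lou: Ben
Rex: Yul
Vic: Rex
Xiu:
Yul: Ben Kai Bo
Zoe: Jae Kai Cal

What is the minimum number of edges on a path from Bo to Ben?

2

Level 0: Bo
Level 1: Cal, Lou, Rex, Zoe
Level 2: Ben, Jae, Kai, Yul
Level 3: Eli, Fay, Gus
Level 4: Vic, Xiu
Ben first appears at level 2.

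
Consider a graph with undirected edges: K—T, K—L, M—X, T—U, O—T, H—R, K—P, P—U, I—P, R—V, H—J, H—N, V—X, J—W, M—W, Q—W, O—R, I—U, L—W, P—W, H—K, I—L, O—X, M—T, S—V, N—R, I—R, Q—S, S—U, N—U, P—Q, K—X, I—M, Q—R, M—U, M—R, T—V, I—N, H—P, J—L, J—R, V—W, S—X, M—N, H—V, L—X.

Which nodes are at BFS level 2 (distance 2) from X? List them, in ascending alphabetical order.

H, I, J, N, P, Q, R, T, U, W

Level 0: X
Level 1: K, L, M, O, S, V
Level 2: H, I, J, N, P, Q, R, T, U, W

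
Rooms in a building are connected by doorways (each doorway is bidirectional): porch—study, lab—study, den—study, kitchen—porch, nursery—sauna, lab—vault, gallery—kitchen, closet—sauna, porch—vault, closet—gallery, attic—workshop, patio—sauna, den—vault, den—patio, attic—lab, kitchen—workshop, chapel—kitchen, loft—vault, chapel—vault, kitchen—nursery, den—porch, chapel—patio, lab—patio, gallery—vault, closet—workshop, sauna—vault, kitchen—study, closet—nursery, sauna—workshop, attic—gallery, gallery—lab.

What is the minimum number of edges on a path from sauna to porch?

Level 0: sauna
Level 1: closet, nursery, patio, vault, workshop
Level 2: attic, chapel, den, gallery, kitchen, lab, loft, porch
Level 3: study
porch first appears at level 2.

2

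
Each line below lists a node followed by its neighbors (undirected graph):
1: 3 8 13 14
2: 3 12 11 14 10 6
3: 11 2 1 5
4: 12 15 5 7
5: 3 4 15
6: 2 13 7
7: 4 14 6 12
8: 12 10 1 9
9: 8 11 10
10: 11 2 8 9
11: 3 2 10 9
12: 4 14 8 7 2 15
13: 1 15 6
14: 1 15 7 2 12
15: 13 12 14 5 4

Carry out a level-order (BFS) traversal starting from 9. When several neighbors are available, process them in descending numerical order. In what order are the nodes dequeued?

9 → 11 → 10 → 8 → 3 → 2 → 12 → 1 → 5 → 14 → 6 → 15 → 7 → 4 → 13

Visit 9; enqueue 11, 10, 8 → queue [11, 10, 8]
Visit 11; enqueue 3, 2 → queue [10, 8, 3, 2]
Visit 10 → queue [8, 3, 2]
Visit 8; enqueue 12, 1 → queue [3, 2, 12, 1]
Visit 3; enqueue 5 → queue [2, 12, 1, 5]
Visit 2; enqueue 14, 6 → queue [12, 1, 5, 14, 6]
Visit 12; enqueue 15, 7, 4 → queue [1, 5, 14, 6, 15, 7, 4]
Visit 1; enqueue 13 → queue [5, 14, 6, 15, 7, 4, 13]
Visit 5 → queue [14, 6, 15, 7, 4, 13]
Visit 14 → queue [6, 15, 7, 4, 13]
Visit 6 → queue [15, 7, 4, 13]
Visit 15 → queue [7, 4, 13]
Visit 7 → queue [4, 13]
Visit 4 → queue [13]
Visit 13 → queue []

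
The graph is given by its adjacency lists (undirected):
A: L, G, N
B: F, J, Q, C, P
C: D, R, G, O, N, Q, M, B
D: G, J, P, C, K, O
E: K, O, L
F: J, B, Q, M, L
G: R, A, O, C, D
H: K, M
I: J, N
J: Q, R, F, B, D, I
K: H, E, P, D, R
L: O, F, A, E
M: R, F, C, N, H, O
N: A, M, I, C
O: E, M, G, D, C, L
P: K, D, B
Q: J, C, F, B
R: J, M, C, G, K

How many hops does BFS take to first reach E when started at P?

2

Level 0: P
Level 1: B, D, K
Level 2: C, E, F, G, H, J, O, Q, R
Level 3: A, I, L, M, N
E first appears at level 2.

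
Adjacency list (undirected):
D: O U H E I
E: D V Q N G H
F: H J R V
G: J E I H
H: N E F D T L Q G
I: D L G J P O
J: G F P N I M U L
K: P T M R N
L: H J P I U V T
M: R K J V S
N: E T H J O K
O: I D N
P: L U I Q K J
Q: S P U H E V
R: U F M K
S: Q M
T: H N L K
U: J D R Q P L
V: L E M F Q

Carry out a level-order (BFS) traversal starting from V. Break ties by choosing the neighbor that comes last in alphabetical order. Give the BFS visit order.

Visit V; enqueue Q, M, L, F, E → queue [Q, M, L, F, E]
Visit Q; enqueue U, S, P, H → queue [M, L, F, E, U, S, P, H]
Visit M; enqueue R, K, J → queue [L, F, E, U, S, P, H, R, K, J]
Visit L; enqueue T, I → queue [F, E, U, S, P, H, R, K, J, T, I]
Visit F → queue [E, U, S, P, H, R, K, J, T, I]
Visit E; enqueue N, G, D → queue [U, S, P, H, R, K, J, T, I, N, G, D]
Visit U → queue [S, P, H, R, K, J, T, I, N, G, D]
Visit S → queue [P, H, R, K, J, T, I, N, G, D]
Visit P → queue [H, R, K, J, T, I, N, G, D]
Visit H → queue [R, K, J, T, I, N, G, D]
Visit R → queue [K, J, T, I, N, G, D]
Visit K → queue [J, T, I, N, G, D]
Visit J → queue [T, I, N, G, D]
Visit T → queue [I, N, G, D]
Visit I; enqueue O → queue [N, G, D, O]
Visit N → queue [G, D, O]
Visit G → queue [D, O]
Visit D → queue [O]
Visit O → queue []

V, Q, M, L, F, E, U, S, P, H, R, K, J, T, I, N, G, D, O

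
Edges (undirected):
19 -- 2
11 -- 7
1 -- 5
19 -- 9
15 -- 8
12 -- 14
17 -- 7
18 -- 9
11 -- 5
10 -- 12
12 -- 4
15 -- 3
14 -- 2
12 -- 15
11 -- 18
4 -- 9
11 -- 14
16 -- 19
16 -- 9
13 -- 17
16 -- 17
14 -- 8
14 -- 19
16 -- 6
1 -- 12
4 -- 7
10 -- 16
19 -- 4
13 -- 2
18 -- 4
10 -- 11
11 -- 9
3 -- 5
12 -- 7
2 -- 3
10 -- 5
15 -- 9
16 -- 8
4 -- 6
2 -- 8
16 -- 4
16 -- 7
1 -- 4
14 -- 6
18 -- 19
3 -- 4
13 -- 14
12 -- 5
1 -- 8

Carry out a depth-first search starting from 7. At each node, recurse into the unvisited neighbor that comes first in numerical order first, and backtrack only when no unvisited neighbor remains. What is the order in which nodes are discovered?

Visit 7
7 → 4
4 → 1
1 → 5
5 → 3
3 → 2
2 → 8
8 → 14
14 → 6
6 → 16
16 → 9
9 → 11
11 → 10
10 → 12
12 → 15
11 → 18
18 → 19
16 → 17
17 → 13

7, 4, 1, 5, 3, 2, 8, 14, 6, 16, 9, 11, 10, 12, 15, 18, 19, 17, 13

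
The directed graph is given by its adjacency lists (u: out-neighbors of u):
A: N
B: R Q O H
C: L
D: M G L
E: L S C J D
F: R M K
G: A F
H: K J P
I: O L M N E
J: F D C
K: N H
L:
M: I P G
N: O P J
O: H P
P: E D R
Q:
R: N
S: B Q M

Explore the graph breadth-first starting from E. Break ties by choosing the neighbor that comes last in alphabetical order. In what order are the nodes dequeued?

E → S → L → J → D → C → Q → M → B → F → G → P → I → R → O → H → K → A → N

Visit E; enqueue S, L, J, D, C → queue [S, L, J, D, C]
Visit S; enqueue Q, M, B → queue [L, J, D, C, Q, M, B]
Visit L → queue [J, D, C, Q, M, B]
Visit J; enqueue F → queue [D, C, Q, M, B, F]
Visit D; enqueue G → queue [C, Q, M, B, F, G]
Visit C → queue [Q, M, B, F, G]
Visit Q → queue [M, B, F, G]
Visit M; enqueue P, I → queue [B, F, G, P, I]
Visit B; enqueue R, O, H → queue [F, G, P, I, R, O, H]
Visit F; enqueue K → queue [G, P, I, R, O, H, K]
Visit G; enqueue A → queue [P, I, R, O, H, K, A]
Visit P → queue [I, R, O, H, K, A]
Visit I; enqueue N → queue [R, O, H, K, A, N]
Visit R → queue [O, H, K, A, N]
Visit O → queue [H, K, A, N]
Visit H → queue [K, A, N]
Visit K → queue [A, N]
Visit A → queue [N]
Visit N → queue []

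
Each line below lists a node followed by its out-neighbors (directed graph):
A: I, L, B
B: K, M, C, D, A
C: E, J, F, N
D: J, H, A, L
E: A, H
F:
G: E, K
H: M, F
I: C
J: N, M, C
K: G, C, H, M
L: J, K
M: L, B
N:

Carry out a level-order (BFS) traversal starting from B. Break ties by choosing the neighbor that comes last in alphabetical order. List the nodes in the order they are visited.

B -> M -> K -> D -> C -> A -> L -> H -> G -> J -> N -> F -> E -> I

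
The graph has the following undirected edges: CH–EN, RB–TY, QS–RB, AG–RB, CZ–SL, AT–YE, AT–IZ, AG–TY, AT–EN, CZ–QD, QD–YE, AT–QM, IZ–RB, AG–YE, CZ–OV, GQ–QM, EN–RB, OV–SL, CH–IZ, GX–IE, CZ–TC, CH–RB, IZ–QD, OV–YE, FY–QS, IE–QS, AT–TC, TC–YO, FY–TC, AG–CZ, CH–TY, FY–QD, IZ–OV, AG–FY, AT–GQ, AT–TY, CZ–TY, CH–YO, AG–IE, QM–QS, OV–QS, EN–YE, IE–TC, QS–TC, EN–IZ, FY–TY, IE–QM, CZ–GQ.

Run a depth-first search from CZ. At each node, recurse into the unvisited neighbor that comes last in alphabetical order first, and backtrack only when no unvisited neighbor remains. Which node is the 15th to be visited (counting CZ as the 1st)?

Visit CZ
CZ → TY
TY → RB
RB → QS
QS → TC
TC → YO
YO → CH
CH → IZ
IZ → QD
QD → YE
YE → OV
OV → SL
YE → EN
EN → AT
AT → QM
QM → IE
IE → GX
IE → AG
AG → FY
QM → GQ

Visit order: CZ, TY, RB, QS, TC, YO, CH, IZ, QD, YE, OV, SL, EN, AT, QM, IE, GX, AG, FY, GQ

QM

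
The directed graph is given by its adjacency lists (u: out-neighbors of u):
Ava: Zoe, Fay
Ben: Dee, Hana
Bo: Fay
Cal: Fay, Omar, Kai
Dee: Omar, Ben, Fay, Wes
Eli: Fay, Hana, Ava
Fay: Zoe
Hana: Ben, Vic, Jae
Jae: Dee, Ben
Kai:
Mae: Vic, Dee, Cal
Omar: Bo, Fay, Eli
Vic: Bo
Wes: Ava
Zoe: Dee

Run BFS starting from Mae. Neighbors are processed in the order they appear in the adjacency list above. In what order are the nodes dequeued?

Visit Mae; enqueue Vic, Dee, Cal → queue [Vic, Dee, Cal]
Visit Vic; enqueue Bo → queue [Dee, Cal, Bo]
Visit Dee; enqueue Omar, Ben, Fay, Wes → queue [Cal, Bo, Omar, Ben, Fay, Wes]
Visit Cal; enqueue Kai → queue [Bo, Omar, Ben, Fay, Wes, Kai]
Visit Bo → queue [Omar, Ben, Fay, Wes, Kai]
Visit Omar; enqueue Eli → queue [Ben, Fay, Wes, Kai, Eli]
Visit Ben; enqueue Hana → queue [Fay, Wes, Kai, Eli, Hana]
Visit Fay; enqueue Zoe → queue [Wes, Kai, Eli, Hana, Zoe]
Visit Wes; enqueue Ava → queue [Kai, Eli, Hana, Zoe, Ava]
Visit Kai → queue [Eli, Hana, Zoe, Ava]
Visit Eli → queue [Hana, Zoe, Ava]
Visit Hana; enqueue Jae → queue [Zoe, Ava, Jae]
Visit Zoe → queue [Ava, Jae]
Visit Ava → queue [Jae]
Visit Jae → queue []

Mae, Vic, Dee, Cal, Bo, Omar, Ben, Fay, Wes, Kai, Eli, Hana, Zoe, Ava, Jae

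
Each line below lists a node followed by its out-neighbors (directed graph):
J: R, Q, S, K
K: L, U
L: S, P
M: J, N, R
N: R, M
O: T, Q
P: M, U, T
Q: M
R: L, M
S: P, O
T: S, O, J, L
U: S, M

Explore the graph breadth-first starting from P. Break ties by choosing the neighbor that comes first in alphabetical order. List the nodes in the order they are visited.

Visit P; enqueue M, T, U → queue [M, T, U]
Visit M; enqueue J, N, R → queue [T, U, J, N, R]
Visit T; enqueue L, O, S → queue [U, J, N, R, L, O, S]
Visit U → queue [J, N, R, L, O, S]
Visit J; enqueue K, Q → queue [N, R, L, O, S, K, Q]
Visit N → queue [R, L, O, S, K, Q]
Visit R → queue [L, O, S, K, Q]
Visit L → queue [O, S, K, Q]
Visit O → queue [S, K, Q]
Visit S → queue [K, Q]
Visit K → queue [Q]
Visit Q → queue []

P -> M -> T -> U -> J -> N -> R -> L -> O -> S -> K -> Q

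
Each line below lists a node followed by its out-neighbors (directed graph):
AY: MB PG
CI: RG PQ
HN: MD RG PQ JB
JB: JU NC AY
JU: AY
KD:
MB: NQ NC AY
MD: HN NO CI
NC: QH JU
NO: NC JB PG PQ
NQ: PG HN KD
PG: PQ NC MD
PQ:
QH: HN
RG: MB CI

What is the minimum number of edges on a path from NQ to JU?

Level 0: NQ
Level 1: HN, KD, PG
Level 2: JB, MD, NC, PQ, RG
Level 3: AY, CI, JU, MB, NO, QH
JU first appears at level 3.

3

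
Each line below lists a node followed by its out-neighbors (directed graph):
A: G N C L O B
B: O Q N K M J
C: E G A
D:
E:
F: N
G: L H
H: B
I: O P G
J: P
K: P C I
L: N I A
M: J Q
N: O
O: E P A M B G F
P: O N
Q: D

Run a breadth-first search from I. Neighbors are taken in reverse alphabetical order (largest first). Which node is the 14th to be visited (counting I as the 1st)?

Visit I; enqueue P, O, G → queue [P, O, G]
Visit P; enqueue N → queue [O, G, N]
Visit O; enqueue M, F, E, B, A → queue [G, N, M, F, E, B, A]
Visit G; enqueue L, H → queue [N, M, F, E, B, A, L, H]
Visit N → queue [M, F, E, B, A, L, H]
Visit M; enqueue Q, J → queue [F, E, B, A, L, H, Q, J]
Visit F → queue [E, B, A, L, H, Q, J]
Visit E → queue [B, A, L, H, Q, J]
Visit B; enqueue K → queue [A, L, H, Q, J, K]
Visit A; enqueue C → queue [L, H, Q, J, K, C]
Visit L → queue [H, Q, J, K, C]
Visit H → queue [Q, J, K, C]
Visit Q; enqueue D → queue [J, K, C, D]
Visit J → queue [K, C, D]
Visit K → queue [C, D]
Visit C → queue [D]
Visit D → queue []

Visit order: I, P, O, G, N, M, F, E, B, A, L, H, Q, J, K, C, D

J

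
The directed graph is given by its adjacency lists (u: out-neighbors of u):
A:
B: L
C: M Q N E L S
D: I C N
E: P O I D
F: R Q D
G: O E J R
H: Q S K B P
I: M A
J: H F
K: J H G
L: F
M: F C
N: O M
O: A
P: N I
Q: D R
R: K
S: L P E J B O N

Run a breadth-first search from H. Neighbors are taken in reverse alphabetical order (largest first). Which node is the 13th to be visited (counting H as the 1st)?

D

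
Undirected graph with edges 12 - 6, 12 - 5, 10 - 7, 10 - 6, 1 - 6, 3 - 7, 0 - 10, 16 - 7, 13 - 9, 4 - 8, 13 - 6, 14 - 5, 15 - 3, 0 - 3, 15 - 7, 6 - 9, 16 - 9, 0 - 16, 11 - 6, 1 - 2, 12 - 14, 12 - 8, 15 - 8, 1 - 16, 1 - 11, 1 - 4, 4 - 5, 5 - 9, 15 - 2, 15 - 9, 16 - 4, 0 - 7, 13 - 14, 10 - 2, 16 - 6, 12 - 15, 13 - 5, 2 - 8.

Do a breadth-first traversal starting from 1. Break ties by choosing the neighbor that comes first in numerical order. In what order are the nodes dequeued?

Visit 1; enqueue 2, 4, 6, 11, 16 → queue [2, 4, 6, 11, 16]
Visit 2; enqueue 8, 10, 15 → queue [4, 6, 11, 16, 8, 10, 15]
Visit 4; enqueue 5 → queue [6, 11, 16, 8, 10, 15, 5]
Visit 6; enqueue 9, 12, 13 → queue [11, 16, 8, 10, 15, 5, 9, 12, 13]
Visit 11 → queue [16, 8, 10, 15, 5, 9, 12, 13]
Visit 16; enqueue 0, 7 → queue [8, 10, 15, 5, 9, 12, 13, 0, 7]
Visit 8 → queue [10, 15, 5, 9, 12, 13, 0, 7]
Visit 10 → queue [15, 5, 9, 12, 13, 0, 7]
Visit 15; enqueue 3 → queue [5, 9, 12, 13, 0, 7, 3]
Visit 5; enqueue 14 → queue [9, 12, 13, 0, 7, 3, 14]
Visit 9 → queue [12, 13, 0, 7, 3, 14]
Visit 12 → queue [13, 0, 7, 3, 14]
Visit 13 → queue [0, 7, 3, 14]
Visit 0 → queue [7, 3, 14]
Visit 7 → queue [3, 14]
Visit 3 → queue [14]
Visit 14 → queue []

1 → 2 → 4 → 6 → 11 → 16 → 8 → 10 → 15 → 5 → 9 → 12 → 13 → 0 → 7 → 3 → 14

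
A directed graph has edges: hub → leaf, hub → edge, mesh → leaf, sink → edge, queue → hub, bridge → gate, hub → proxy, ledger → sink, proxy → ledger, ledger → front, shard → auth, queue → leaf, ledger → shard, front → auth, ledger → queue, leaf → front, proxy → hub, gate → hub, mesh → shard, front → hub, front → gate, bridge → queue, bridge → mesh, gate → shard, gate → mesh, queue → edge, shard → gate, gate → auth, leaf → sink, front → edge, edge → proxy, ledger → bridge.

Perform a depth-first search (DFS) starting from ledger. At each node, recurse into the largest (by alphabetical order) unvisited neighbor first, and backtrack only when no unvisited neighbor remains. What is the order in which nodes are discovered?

Visit ledger
ledger → sink
sink → edge
edge → proxy
proxy → hub
hub → leaf
leaf → front
front → gate
gate → shard
shard → auth
gate → mesh
ledger → queue
ledger → bridge

ledger -> sink -> edge -> proxy -> hub -> leaf -> front -> gate -> shard -> auth -> mesh -> queue -> bridge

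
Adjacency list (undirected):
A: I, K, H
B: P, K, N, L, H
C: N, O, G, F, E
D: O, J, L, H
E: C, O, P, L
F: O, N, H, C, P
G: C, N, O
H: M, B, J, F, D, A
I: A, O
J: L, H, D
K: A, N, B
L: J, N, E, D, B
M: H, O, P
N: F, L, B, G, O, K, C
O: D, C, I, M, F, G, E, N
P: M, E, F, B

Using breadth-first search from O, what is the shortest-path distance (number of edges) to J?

2

Level 0: O
Level 1: C, D, E, F, G, I, M, N
Level 2: A, B, H, J, K, L, P
J first appears at level 2.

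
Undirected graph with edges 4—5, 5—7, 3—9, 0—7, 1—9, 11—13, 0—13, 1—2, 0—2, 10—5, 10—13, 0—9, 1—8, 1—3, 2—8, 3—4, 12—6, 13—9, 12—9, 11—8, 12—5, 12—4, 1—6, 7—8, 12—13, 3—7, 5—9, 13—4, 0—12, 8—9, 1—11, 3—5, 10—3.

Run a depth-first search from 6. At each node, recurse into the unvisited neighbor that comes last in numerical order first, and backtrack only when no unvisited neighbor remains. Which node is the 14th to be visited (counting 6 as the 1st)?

Visit 6
6 → 12
12 → 13
13 → 11
11 → 8
8 → 9
9 → 5
5 → 10
10 → 3
3 → 7
7 → 0
0 → 2
2 → 1
3 → 4

Visit order: 6, 12, 13, 11, 8, 9, 5, 10, 3, 7, 0, 2, 1, 4

4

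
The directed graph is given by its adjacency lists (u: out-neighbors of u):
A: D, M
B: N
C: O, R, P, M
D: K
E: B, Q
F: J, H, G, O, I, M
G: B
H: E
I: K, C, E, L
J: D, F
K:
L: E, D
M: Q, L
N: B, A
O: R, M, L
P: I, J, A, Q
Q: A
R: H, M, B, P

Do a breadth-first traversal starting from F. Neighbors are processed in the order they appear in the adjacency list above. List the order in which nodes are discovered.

F -> J -> H -> G -> O -> I -> M -> D -> E -> B -> R -> L -> K -> C -> Q -> N -> P -> A

Visit F; enqueue J, H, G, O, I, M → queue [J, H, G, O, I, M]
Visit J; enqueue D → queue [H, G, O, I, M, D]
Visit H; enqueue E → queue [G, O, I, M, D, E]
Visit G; enqueue B → queue [O, I, M, D, E, B]
Visit O; enqueue R, L → queue [I, M, D, E, B, R, L]
Visit I; enqueue K, C → queue [M, D, E, B, R, L, K, C]
Visit M; enqueue Q → queue [D, E, B, R, L, K, C, Q]
Visit D → queue [E, B, R, L, K, C, Q]
Visit E → queue [B, R, L, K, C, Q]
Visit B; enqueue N → queue [R, L, K, C, Q, N]
Visit R; enqueue P → queue [L, K, C, Q, N, P]
Visit L → queue [K, C, Q, N, P]
Visit K → queue [C, Q, N, P]
Visit C → queue [Q, N, P]
Visit Q; enqueue A → queue [N, P, A]
Visit N → queue [P, A]
Visit P → queue [A]
Visit A → queue []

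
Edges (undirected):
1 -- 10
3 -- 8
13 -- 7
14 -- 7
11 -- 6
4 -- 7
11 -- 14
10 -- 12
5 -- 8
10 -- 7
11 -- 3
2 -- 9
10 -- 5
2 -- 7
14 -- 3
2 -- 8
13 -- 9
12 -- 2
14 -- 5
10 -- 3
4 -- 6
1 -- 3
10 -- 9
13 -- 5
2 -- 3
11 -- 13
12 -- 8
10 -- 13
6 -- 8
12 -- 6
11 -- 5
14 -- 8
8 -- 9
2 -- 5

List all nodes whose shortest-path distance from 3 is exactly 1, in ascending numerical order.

1, 2, 8, 10, 11, 14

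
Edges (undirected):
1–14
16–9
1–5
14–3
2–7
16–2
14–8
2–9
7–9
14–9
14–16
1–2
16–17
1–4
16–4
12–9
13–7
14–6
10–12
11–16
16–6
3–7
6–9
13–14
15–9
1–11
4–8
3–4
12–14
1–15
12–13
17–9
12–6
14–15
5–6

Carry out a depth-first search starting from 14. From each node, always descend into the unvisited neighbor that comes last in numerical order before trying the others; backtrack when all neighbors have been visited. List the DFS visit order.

Visit 14
14 → 16
16 → 17
17 → 9
9 → 15
15 → 1
1 → 11
1 → 5
5 → 6
6 → 12
12 → 13
13 → 7
7 → 3
3 → 4
4 → 8
7 → 2
12 → 10

14, 16, 17, 9, 15, 1, 11, 5, 6, 12, 13, 7, 3, 4, 8, 2, 10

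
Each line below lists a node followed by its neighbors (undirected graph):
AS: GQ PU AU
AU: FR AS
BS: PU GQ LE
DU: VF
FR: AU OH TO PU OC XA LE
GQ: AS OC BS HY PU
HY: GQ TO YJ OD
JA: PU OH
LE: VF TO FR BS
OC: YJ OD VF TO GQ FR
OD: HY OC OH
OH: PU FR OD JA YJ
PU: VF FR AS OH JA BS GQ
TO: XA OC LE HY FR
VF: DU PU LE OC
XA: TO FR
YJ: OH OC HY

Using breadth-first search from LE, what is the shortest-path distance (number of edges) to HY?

2

Level 0: LE
Level 1: BS, FR, TO, VF
Level 2: AU, DU, GQ, HY, OC, OH, PU, XA
Level 3: AS, JA, OD, YJ
HY first appears at level 2.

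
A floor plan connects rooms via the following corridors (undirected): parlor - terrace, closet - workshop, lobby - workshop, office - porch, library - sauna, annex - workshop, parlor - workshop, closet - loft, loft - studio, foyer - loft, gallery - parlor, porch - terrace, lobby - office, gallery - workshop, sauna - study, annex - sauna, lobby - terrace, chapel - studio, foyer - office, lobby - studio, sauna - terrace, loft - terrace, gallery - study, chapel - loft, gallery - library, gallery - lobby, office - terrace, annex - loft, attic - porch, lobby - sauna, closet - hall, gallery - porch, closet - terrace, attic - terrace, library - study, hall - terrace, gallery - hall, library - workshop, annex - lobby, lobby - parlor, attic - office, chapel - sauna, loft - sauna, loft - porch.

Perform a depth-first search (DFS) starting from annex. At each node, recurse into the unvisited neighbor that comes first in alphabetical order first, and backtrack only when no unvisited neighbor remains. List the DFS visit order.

Visit annex
annex → lobby
lobby → gallery
gallery → hall
hall → closet
closet → loft
loft → chapel
chapel → sauna
sauna → library
library → study
library → workshop
workshop → parlor
parlor → terrace
terrace → attic
attic → office
office → foyer
office → porch
chapel → studio

annex, lobby, gallery, hall, closet, loft, chapel, sauna, library, study, workshop, parlor, terrace, attic, office, foyer, porch, studio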